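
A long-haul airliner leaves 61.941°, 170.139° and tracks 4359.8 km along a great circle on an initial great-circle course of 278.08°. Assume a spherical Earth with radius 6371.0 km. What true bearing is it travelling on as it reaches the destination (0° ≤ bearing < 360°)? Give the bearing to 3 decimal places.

final bearing 222.591°

Central angle δ = d/R = 0.684320 rad.
With φ₁ = 61.941° = 1.081074 rad and θ = 278.08° = 4.853412 rad:
sin φ₂ = sin φ₁ cos δ + cos φ₁ sin δ cos θ = (0.882464)(0.774849) + (0.470381)(0.632146)(0.140556) = 0.725571
φ₂ = asin(0.725571) = 0.811863 rad = 46.516°.
Then Δλ = atan2(-0.294397, 0.134560) = -1.142080 rad, from sin θ sin δ cos φ₁ over cos δ − sin φ₁ sin φ₂.
λ₂ = λ₁ + Δλ = 104.703°.
The forward bearing on arrival equals the back-azimuth from the destination plus 180°.
Back-azimuth from P₂ (46.516°, 104.703°) to P₁ (61.941°, 170.139°), with Δλ' = λ₁ − λ₂ = 65.436°: atan2( sin Δλ' cos φ₁ , cos φ₂ sin φ₁ − sin φ₂ cos φ₁ cos Δλ' ) = 42.591°.
Final bearing = (42.591° + 180°) mod 360° = 222.591°.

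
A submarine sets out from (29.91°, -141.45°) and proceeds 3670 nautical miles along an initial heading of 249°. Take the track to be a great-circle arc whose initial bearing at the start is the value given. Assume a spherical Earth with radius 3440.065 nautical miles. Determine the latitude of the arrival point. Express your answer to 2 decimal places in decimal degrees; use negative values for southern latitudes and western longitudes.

latitude -1.79°

δ = 3670/3440.065 = 1.066840 rad (61.1254°).
Start latitude φ₁ = 0.522028 rad; initial bearing θ = 4.345870 rad.
Destination latitude: φ₂ = arcsin( sin φ₁ cos δ + cos φ₁ sin δ cos θ ) = arcsin(-0.031229) = -1.79°.
Then Δλ = atan2(-0.708632, 0.498465) = -0.957779 rad, from sin θ sin δ cos φ₁ over cos δ − sin φ₁ sin φ₂.
λ₂ = -141.45° + -54.88° = -196.33°, normalized to (−180°, 180°] → 163.67°.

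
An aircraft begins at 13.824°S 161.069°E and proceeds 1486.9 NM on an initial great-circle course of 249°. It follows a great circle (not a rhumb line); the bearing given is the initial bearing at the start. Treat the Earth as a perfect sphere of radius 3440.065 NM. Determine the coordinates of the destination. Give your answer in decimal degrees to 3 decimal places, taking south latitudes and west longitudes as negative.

The arc subtends δ = 1486.9/3440.065 = 0.432230 rad at the centre.
Converting: φ₁ = -0.241274 rad, θ = 4.345870 rad.
Destination latitude: φ₂ = arcsin( sin φ₁ cos δ + cos φ₁ sin δ cos θ ) = arcsin(-0.362737) = -21.268°.
Δλ = atan2( sin θ sin δ cos φ₁ , cos δ − sin φ₁ sin φ₂ ) = atan2(-0.379746, 0.821361) = -0.433066 rad = -24.813°.
Hence λ₂ = 161.069° + -24.813° = 136.256°.

latitude -21.268°, longitude 136.256°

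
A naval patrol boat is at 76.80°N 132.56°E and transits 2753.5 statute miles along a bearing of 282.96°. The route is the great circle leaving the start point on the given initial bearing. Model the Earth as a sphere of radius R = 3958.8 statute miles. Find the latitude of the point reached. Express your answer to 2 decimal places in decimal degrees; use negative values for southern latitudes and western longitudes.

Angular distance δ = d/R = 2753.5 / 3958.8 = 0.695539 rad.
Start latitude φ₁ = 1.340413 rad; initial bearing θ = 4.938584 rad.
Destination latitude: φ₂ = arcsin( sin φ₁ cos δ + cos φ₁ sin δ cos θ ) = arcsin(0.780242) = 51.28°.
For the longitude increment, Δλ = atan2( sin θ sin δ cos φ₁, cos δ − sin φ₁ sin φ₂ ) = atan2(-0.142600, 0.008082) = -86.76°.
Hence λ₂ = 132.56° + -86.76° = 45.80°.

latitude 51.28°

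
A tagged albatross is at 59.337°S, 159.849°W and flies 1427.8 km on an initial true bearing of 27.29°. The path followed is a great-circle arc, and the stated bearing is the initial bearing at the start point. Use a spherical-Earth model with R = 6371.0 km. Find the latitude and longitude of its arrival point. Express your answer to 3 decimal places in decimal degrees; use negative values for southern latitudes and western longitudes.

latitude -47.557°, longitude -151.165°

Angular distance δ = d/R = 1427.8 / 6371 = 0.224109 rad.
With φ₁ = -59.337° = -1.035626 rad and θ = 27.29° = 0.476300 rad:
sin φ₂ = sin φ₁ cos δ + cos φ₁ sin δ cos θ = (-0.860182)(0.974992) + (0.509988)(0.222238)(0.888697) = -0.737947
φ₂ = asin(-0.737947) = -0.830023 rad = -47.557°.
Δλ = atan2( sin θ sin δ cos φ₁ , cos δ − sin φ₁ sin φ₂ ) = atan2(0.051965, 0.340224) = 0.151567 rad = 8.684°.
λ₂ = λ₁ + Δλ = -151.165°.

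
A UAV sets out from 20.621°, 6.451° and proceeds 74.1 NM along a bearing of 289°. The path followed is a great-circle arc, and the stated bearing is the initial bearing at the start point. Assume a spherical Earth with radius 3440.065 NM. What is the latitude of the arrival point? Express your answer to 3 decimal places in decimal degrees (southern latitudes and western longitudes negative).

latitude 21.018°

Angular distance δ = d/R = 74.1 / 3440.065 = 0.021540 rad.
Converting: φ₁ = 0.359904 rad, θ = 5.044002 rad.
Applying the spherical law of cosines for sides, sin φ₂ = sin φ₁ cos δ + cos φ₁ sin δ cos θ = 0.358666, so φ₂ = 21.018°.
Then Δλ = atan2(-0.019060, 0.873451) = -0.021818 rad, from sin θ sin δ cos φ₁ over cos δ − sin φ₁ sin φ₂.
Hence λ₂ = 6.451° + -1.250° = 5.201°.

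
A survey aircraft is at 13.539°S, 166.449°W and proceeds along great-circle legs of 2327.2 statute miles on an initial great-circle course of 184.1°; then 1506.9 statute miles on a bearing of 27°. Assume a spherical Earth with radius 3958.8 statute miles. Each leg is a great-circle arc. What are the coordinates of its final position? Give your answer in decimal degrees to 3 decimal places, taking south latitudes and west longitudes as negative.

Apply the spherical direct solution leg by leg, carrying full precision between legs.
Leg 1: from (-13.539°, -166.449°), δ = 2327.2/3958.8 = 0.587855 rad, θ = 184.1° → φ = -47.104°, λ = -169.789°.
Leg 2: from (-47.104°, -169.789°), δ = 1506.9/3958.8 = 0.380646 rad, θ = 27° → φ = -27.055°, λ = -158.871°.

latitude -27.055°, longitude -158.871°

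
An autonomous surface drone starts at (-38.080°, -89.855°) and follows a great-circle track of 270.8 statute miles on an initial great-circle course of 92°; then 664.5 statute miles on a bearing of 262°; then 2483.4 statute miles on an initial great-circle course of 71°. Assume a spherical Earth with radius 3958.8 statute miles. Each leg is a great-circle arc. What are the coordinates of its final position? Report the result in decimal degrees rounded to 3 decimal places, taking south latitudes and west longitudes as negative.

Apply the spherical direct solution leg by leg, carrying full precision between legs.
Leg 1: from (-38.080°, -89.855°), δ = 270.8/3958.8 = 0.068405 rad, θ = 92° → φ = -38.112°, λ = -84.874°.
Leg 2: from (-38.112°, -84.874°), δ = 664.5/3958.8 = 0.167854 rad, θ = 262° → φ = -38.816°, λ = -97.133°.
Leg 3: from (-38.816°, -97.133°), δ = 2483.4/3958.8 = 0.627311 rad, θ = 71° → φ = -21.013°, λ = -60.654°.

latitude -21.013°, longitude -60.654°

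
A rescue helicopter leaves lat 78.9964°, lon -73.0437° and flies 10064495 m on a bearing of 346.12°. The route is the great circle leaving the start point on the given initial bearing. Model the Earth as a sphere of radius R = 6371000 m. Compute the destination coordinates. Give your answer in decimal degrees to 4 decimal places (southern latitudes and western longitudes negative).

latitude 10.1668°, longitude 121.0617°

The arc subtends δ = 10064495/6371000 = 1.579736 rad at the centre.
Start latitude φ₁ = 1.378747 rad; initial bearing θ = 6.040934 rad.
Applying the spherical law of cosines for sides, sin φ₂ = sin φ₁ cos δ + cos φ₁ sin δ cos θ = 0.176515, so φ₂ = 10.1668°.
Δλ = atan2( sin θ sin δ cos φ₁ , cos δ − sin φ₁ sin φ₂ ) = atan2(-0.045786, -0.182209) = -2.895407 rad = -165.8946°.
λ₂ = -73.0437° + -165.8946° = -238.9383°, normalized to (−180°, 180°] → 121.0617°.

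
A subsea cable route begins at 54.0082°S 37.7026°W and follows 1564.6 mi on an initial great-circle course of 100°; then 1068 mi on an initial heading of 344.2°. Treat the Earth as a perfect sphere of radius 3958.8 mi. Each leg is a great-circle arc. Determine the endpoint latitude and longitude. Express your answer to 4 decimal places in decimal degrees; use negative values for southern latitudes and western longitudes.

Apply the spherical direct solution leg by leg, carrying full precision between legs.
Leg 1: from (-54.0082°, -37.7026°), δ = 1564.6/3958.8 = 0.395221 rad, θ = 100° → φ = -51.8150°, λ = 0.1281°.
Leg 2: from (-51.8150°, 0.1281°), δ = 1068/3958.8 = 0.269779 rad, θ = 344.2° → φ = -36.8019°, λ = -5.0717°.

latitude -36.8019°, longitude -5.0717°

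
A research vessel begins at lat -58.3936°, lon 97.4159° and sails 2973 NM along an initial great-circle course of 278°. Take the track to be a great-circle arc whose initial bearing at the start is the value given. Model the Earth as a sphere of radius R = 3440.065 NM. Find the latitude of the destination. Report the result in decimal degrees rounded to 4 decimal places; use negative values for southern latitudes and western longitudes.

δ = 2973/3440.065 = 0.864228 rad (49.5166°).
Converting: φ₁ = -1.019161 rad, θ = 4.852015 rad.
Destination latitude: φ₂ = arcsin( sin φ₁ cos δ + cos φ₁ sin δ cos θ ) = arcsin(-0.497450) = -29.8315°.
Then Δλ = atan2(-0.394734, 0.225565) = -1.051645 rad, from sin θ sin δ cos φ₁ over cos δ − sin φ₁ sin φ₂.
λ₂ = λ₁ + Δλ = 37.1611°.

latitude -29.8315°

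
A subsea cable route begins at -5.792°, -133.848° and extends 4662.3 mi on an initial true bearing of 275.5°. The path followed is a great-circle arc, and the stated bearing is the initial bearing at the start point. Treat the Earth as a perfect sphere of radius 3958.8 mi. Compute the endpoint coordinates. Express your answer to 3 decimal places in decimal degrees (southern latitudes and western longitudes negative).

latitude 2.833°, longitude 159.138°

Angular distance δ = d/R = 4662.3 / 3958.8 = 1.177705 rad.
Start latitude φ₁ = -0.101089 rad; initial bearing θ = 4.808382 rad.
Applying the spherical law of cosines for sides, sin φ₂ = sin φ₁ cos δ + cos φ₁ sin δ cos θ = 0.049428, so φ₂ = 2.833°.
Then Δλ = atan2(-0.914783, 0.388034) = -1.169619 rad, from sin θ sin δ cos φ₁ over cos δ − sin φ₁ sin φ₂.
λ₂ = -133.848° + -67.014° = -200.862°, normalized to (−180°, 180°] → 159.138°.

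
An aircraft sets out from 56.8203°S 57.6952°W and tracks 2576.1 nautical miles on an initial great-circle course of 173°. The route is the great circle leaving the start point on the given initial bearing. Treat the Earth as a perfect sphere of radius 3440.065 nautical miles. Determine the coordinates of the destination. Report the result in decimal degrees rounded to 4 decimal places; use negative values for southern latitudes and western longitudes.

latitude -79.3730°, longitude 95.5673°

δ = 2576.1/3440.065 = 0.748852 rad (42.9061°).
Converting: φ₁ = -0.991701 rad, θ = 3.019420 rad.
sin φ₂ = sin φ₁ cos δ + cos φ₁ sin δ cos θ = (-0.836958)(0.732471) + (0.547267)(0.680798)(-0.992546) = -0.982849
φ₂ = asin(-0.982849) = -1.385321 rad = -79.3730°.
Δλ = atan2( sin θ sin δ cos φ₁ , cos δ − sin φ₁ sin φ₂ ) = atan2(0.045406, -0.090133) = 2.674935 rad = 153.2625°.
Hence λ₂ = -57.6952° + 153.2625° = 95.5673°.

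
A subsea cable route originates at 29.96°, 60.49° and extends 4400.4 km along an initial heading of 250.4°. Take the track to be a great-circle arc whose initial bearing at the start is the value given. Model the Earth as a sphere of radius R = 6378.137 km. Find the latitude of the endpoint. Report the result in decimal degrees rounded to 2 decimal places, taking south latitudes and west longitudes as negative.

latitude 11.55°

The arc subtends δ = 4400.4/6378.137 = 0.689919 rad at the centre.
With φ₁ = 29.96° = 0.522901 rad and θ = 250.4° = 4.370304 rad:
Destination latitude: φ₂ = arcsin( sin φ₁ cos δ + cos φ₁ sin δ cos θ ) = arcsin(0.200206) = 11.55°.
Δλ = atan2( sin θ sin δ cos φ₁ , cos δ − sin φ₁ sin φ₂ ) = atan2(-0.519475, 0.671316) = -0.658570 rad = -37.73°.
λ₂ = λ₁ + Δλ = 22.76°.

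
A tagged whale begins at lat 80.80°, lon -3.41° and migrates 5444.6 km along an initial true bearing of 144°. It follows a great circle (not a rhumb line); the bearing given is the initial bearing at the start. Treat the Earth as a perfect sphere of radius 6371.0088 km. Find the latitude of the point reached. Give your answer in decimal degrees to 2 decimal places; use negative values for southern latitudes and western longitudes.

δ = 5444.6/6371.0088 = 0.854590 rad (48.9644°).
With φ₁ = 80.80° = 1.410226 rad and θ = 144° = 2.513274 rad:
sin φ₂ = sin φ₁ cos δ + cos φ₁ sin δ cos θ = (0.987136)(0.656528) + (0.159881)(0.754302)(-0.809017) = 0.550516
φ₂ = asin(0.550516) = 0.582982 rad = 33.40°.
For the longitude increment, Δλ = atan2( sin θ sin δ cos φ₁, cos δ − sin φ₁ sin φ₂ ) = atan2(0.070886, 0.113093) = 32.08°.
λ₂ = λ₁ + Δλ = 28.67°.

latitude 33.40°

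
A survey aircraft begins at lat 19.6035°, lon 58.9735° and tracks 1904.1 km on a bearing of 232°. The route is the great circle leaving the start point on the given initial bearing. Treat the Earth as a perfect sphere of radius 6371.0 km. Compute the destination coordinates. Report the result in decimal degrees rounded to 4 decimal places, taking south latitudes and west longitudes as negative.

δ = 1904.1/6371 = 0.298870 rad (17.1240°).
Start latitude φ₁ = 0.342146 rad; initial bearing θ = 4.049164 rad.
Destination latitude: φ₂ = arcsin( sin φ₁ cos δ + cos φ₁ sin δ cos θ ) = arcsin(0.149868) = 8.6193°.
For the longitude increment, Δλ = atan2( sin θ sin δ cos φ₁, cos δ − sin φ₁ sin φ₂ ) = atan2(-0.218573, 0.905388) = -13.5723°.
Hence λ₂ = 58.9735° + -13.5723° = 45.4012°.

latitude 8.6193°, longitude 45.4012°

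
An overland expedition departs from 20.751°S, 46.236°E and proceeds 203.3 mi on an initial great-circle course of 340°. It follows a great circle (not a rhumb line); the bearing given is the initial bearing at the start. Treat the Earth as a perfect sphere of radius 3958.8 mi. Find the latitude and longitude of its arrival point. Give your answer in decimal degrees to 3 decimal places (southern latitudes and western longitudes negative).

latitude -17.983°, longitude 45.178°

δ = 203.3/3958.8 = 0.051354 rad (2.9424°).
Converting: φ₁ = -0.362173 rad, θ = 5.934119 rad.
Applying the spherical law of cosines for sides, sin φ₂ = sin φ₁ cos δ + cos φ₁ sin δ cos θ = -0.308734, so φ₂ = -17.983°.
For the longitude increment, Δλ = atan2( sin θ sin δ cos φ₁, cos δ − sin φ₁ sin φ₂ ) = atan2(-0.016417, 0.889295) = -1.058°.
λ₂ = 46.236° + -1.058° = 45.178°.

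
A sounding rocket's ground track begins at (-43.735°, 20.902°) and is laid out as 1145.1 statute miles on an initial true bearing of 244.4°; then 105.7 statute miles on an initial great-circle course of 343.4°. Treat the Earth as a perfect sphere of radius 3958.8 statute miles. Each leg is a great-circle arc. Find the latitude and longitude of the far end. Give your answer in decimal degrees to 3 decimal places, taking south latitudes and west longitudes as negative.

Apply the spherical direct solution leg by leg, carrying full precision between legs.
Leg 1: from (-43.735°, 20.902°), δ = 1145.1/3958.8 = 0.289254 rad, θ = 244.4° → φ = -48.734°, λ = -2.053°.
Leg 2: from (-48.734°, -2.053°), δ = 105.7/3958.8 = 0.026700 rad, θ = 343.4° → φ = -47.266°, λ = -2.697°.

latitude -47.266°, longitude -2.697°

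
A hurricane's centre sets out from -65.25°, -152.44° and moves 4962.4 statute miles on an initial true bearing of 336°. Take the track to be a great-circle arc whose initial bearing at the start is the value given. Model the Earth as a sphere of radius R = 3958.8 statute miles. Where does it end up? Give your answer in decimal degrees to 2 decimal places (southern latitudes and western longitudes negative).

latitude 4.59°, longitude -175.25°

Central angle δ = d/R = 1.253511 rad.
With φ₁ = -65.25° = -1.138827 rad and θ = 336° = 5.864306 rad:
Destination latitude: φ₂ = arcsin( sin φ₁ cos δ + cos φ₁ sin δ cos θ ) = arcsin(0.080044) = 4.59°.
Δλ = atan2( sin θ sin δ cos φ₁ , cos δ − sin φ₁ sin φ₂ ) = atan2(-0.161785, 0.384680) = -0.398112 rad = -22.81°.
λ₂ = λ₁ + Δλ = -175.25°.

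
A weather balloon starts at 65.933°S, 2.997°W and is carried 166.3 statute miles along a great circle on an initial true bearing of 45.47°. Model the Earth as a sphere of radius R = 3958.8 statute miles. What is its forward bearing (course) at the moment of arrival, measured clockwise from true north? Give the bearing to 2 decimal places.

final bearing 41.89°

Central angle δ = d/R = 0.042008 rad.
With φ₁ = -65.933° = -1.150748 rad and θ = 45.47° = 0.793601 rad:
Applying the spherical law of cosines for sides, sin φ₂ = sin φ₁ cos δ + cos φ₁ sin δ cos θ = -0.900254, so φ₂ = -64.191°.
Δλ = atan2( sin θ sin δ cos φ₁ , cos δ − sin φ₁ sin φ₂ ) = atan2(0.012209, 0.177124) = 0.068819 rad = 3.943°.
λ₂ = λ₁ + Δλ = 0.946°.
The forward bearing on arrival equals the back-azimuth from the destination plus 180°.
Back-azimuth from P₂ (-64.19°, 0.95°) to P₁ (-65.93°, -3.00°), with Δλ' = λ₁ − λ₂ = -3.94°: atan2( sin Δλ' cos φ₁ , cos φ₂ sin φ₁ − sin φ₂ cos φ₁ cos Δλ' ) = 221.89°.
Final bearing = (221.89° + 180°) mod 360° = 41.89°.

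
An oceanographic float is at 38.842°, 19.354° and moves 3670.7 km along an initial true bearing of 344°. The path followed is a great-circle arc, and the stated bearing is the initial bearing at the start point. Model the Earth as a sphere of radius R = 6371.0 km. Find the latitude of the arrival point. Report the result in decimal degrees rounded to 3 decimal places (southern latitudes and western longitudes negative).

latitude 69.039°

Angular distance δ = d/R = 3670.7 / 6371 = 0.576158 rad.
Converting: φ₁ = 0.677921 rad, θ = 6.003933 rad.
Applying the spherical law of cosines for sides, sin φ₂ = sin φ₁ cos δ + cos φ₁ sin δ cos θ = 0.933825, so φ₂ = 69.039°.
For the longitude increment, Δλ = atan2( sin θ sin δ cos φ₁, cos δ − sin φ₁ sin φ₂ ) = atan2(-0.116963, 0.252891) = -24.821°.
λ₂ = 19.354° + -24.821° = -5.467°.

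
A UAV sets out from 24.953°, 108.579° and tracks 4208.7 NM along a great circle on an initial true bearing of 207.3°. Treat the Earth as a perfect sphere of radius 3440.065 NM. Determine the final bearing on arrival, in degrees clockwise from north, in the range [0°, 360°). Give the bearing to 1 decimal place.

final bearing 211.8°

δ = 4208.7/3440.065 = 1.223436 rad (70.0977°).
With φ₁ = 24.953° = 0.435512 rad and θ = 207.3° = 3.618068 rad:
Destination latitude: φ₂ = arcsin( sin φ₁ cos δ + cos φ₁ sin δ cos θ ) = arcsin(-0.613936) = -37.875°.
For the longitude increment, Δλ = atan2( sin θ sin δ cos φ₁, cos δ − sin φ₁ sin φ₂ ) = atan2(-0.391001, 0.599421) = -33.116°.
λ₂ = λ₁ + Δλ = 75.463°.
The forward bearing on arrival equals the back-azimuth from the destination plus 180°.
Back-azimuth from P₂ (-37.9°, 75.5°) to P₁ (25.0°, 108.6°), with Δλ' = λ₁ − λ₂ = 33.1°: atan2( sin Δλ' cos φ₁ , cos φ₂ sin φ₁ − sin φ₂ cos φ₁ cos Δλ' ) = 31.8°.
Final bearing = (31.8° + 180°) mod 360° = 211.8°.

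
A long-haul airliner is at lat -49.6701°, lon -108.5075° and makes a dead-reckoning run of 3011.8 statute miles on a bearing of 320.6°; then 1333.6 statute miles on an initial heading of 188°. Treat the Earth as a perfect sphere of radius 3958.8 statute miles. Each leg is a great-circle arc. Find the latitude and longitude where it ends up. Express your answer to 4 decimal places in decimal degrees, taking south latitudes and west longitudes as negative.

Apply the spherical direct solution leg by leg, carrying full precision between legs.
Leg 1: from (-49.6701°, -108.5075°), δ = 3011.8/3958.8 = 0.760786 rad, θ = 320.6° → φ = -11.9662°, λ = -135.0821°.
Leg 2: from (-11.9662°, -135.0821°), δ = 1333.6/3958.8 = 0.336870 rad, θ = 188° → φ = -31.0567°, λ = -138.1603°.

latitude -31.0567°, longitude -138.1603°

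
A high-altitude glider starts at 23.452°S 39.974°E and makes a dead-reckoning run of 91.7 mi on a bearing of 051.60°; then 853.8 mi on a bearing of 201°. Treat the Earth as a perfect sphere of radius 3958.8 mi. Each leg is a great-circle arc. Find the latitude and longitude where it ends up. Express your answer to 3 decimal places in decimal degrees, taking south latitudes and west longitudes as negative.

latitude -34.068°, longitude 35.789°

Apply the spherical direct solution leg by leg, carrying full precision between legs.
Leg 1: from (-23.452°, 39.974°), δ = 91.7/3958.8 = 0.023164 rad, θ = 51.6° → φ = -22.624°, λ = 41.101°.
Leg 2: from (-22.624°, 41.101°), δ = 853.8/3958.8 = 0.215671 rad, θ = 201° → φ = -34.068°, λ = 35.789°.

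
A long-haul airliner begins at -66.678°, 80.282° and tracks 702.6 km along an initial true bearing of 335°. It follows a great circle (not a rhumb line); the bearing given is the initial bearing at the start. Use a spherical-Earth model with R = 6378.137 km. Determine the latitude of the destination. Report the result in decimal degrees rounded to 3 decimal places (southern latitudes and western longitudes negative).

The arc subtends δ = 702.6/6378.137 = 0.110158 rad at the centre.
Start latitude φ₁ = -1.163751 rad; initial bearing θ = 5.846853 rad.
sin φ₂ = sin φ₁ cos δ + cos φ₁ sin δ cos θ = (-0.918294)(0.993939) + (0.395898)(0.109935)(0.906308) = -0.873283
φ₂ = asin(-0.873283) = -1.061901 rad = -60.842°.
Then Δλ = atan2(-0.018394, 0.192008) = -0.095505 rad, from sin θ sin δ cos φ₁ over cos δ − sin φ₁ sin φ₂.
Hence λ₂ = 80.282° + -5.472° = 74.810°.

latitude -60.842°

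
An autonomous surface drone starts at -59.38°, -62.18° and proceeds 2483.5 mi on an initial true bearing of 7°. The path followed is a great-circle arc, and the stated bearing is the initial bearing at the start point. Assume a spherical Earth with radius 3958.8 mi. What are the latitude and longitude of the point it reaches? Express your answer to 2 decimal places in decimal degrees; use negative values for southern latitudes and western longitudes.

The arc subtends δ = 2483.5/3958.8 = 0.627337 rad at the centre.
Start latitude φ₁ = -1.036377 rad; initial bearing θ = 0.122173 rad.
sin φ₂ = sin φ₁ cos δ + cos φ₁ sin δ cos θ = (-0.860564)(0.809594) + (0.509342)(0.586991)(0.992546) = -0.399957
φ₂ = asin(-0.399957) = -0.411470 rad = -23.58°.
Δλ = atan2( sin θ sin δ cos φ₁ , cos δ − sin φ₁ sin φ₂ ) = atan2(0.036436, 0.465405) = 0.078130 rad = 4.48°.
λ₂ = λ₁ + Δλ = -57.70°.

latitude -23.58°, longitude -57.70°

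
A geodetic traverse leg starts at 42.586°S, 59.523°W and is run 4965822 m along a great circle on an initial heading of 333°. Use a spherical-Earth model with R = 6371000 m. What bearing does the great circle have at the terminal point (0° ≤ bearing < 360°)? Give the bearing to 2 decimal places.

δ = 4965822/6371000 = 0.779442 rad (44.6587°).
Start latitude φ₁ = -0.743266 rad; initial bearing θ = 5.811946 rad.
Applying the spherical law of cosines for sides, sin φ₂ = sin φ₁ cos δ + cos φ₁ sin δ cos θ = -0.020237, so φ₂ = -1.160°.
Δλ = atan2( sin θ sin δ cos φ₁ , cos δ − sin φ₁ sin φ₂ ) = atan2(-0.234943, 0.697612) = -0.324851 rad = -18.613°.
λ₂ = -59.523° + -18.613° = -78.136°.
The forward bearing on arrival equals the back-azimuth from the destination plus 180°.
Back-azimuth from P₂ (-1.16°, -78.14°) to P₁ (-42.59°, -59.52°), with Δλ' = λ₁ − λ₂ = 18.61°: atan2( sin Δλ' cos φ₁ , cos φ₂ sin φ₁ − sin φ₂ cos φ₁ cos Δλ' ) = 160.47°.
Final bearing = (160.47° + 180°) mod 360° = 340.47°.

final bearing 340.47°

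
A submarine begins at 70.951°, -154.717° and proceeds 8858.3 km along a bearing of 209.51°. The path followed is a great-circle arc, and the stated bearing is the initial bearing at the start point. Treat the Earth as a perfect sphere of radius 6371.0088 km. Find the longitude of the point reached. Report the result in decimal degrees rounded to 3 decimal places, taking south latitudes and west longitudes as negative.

longitude 176.104°

Central angle δ = d/R = 1.390408 rad.
Start latitude φ₁ = 1.238329 rad; initial bearing θ = 3.656639 rad.
Destination latitude: φ₂ = arcsin( sin φ₁ cos δ + cos φ₁ sin δ cos θ ) = arcsin(-0.109840) = -6.306°.
Then Δλ = atan2(-0.158157, 0.283237) = -0.509262 rad, from sin θ sin δ cos φ₁ over cos δ − sin φ₁ sin φ₂.
λ₂ = -154.717° + -29.179° = -183.896°, normalized to (−180°, 180°] → 176.104°.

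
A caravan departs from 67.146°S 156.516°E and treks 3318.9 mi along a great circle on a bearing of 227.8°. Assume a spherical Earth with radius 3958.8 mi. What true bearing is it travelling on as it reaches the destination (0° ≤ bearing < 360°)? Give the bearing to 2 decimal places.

The arc subtends δ = 3318.9/3958.8 = 0.838360 rad at the centre.
Start latitude φ₁ = -1.171919 rad; initial bearing θ = 3.975860 rad.
sin φ₂ = sin φ₁ cos δ + cos φ₁ sin δ cos θ = (-0.921498)(0.668683) + (0.388384)(0.743548)(-0.671721) = -0.810171
φ₂ = asin(-0.810171) = -0.944443 rad = -54.113°.
Δλ = atan2( sin θ sin δ cos φ₁ , cos δ − sin φ₁ sin φ₂ ) = atan2(-0.213931, -0.077887) = -1.919956 rad = -110.005°.
λ₂ = λ₁ + Δλ = 46.511°.
The forward bearing on arrival equals the back-azimuth from the destination plus 180°.
Back-azimuth from P₂ (-54.11°, 46.51°) to P₁ (-67.15°, 156.52°), with Δλ' = λ₁ − λ₂ = 110.01°: atan2( sin Δλ' cos φ₁ , cos φ₂ sin φ₁ − sin φ₂ cos φ₁ cos Δλ' ) = 150.61°.
Final bearing = (150.61° + 180°) mod 360° = 330.61°.

final bearing 330.61°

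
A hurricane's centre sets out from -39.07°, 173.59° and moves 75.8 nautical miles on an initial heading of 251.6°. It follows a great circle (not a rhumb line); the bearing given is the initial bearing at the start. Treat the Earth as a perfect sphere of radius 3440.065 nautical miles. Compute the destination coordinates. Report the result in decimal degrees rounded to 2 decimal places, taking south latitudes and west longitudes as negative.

The arc subtends δ = 75.8/3440.065 = 0.022034 rad at the centre.
Start latitude φ₁ = -0.681900 rad; initial bearing θ = 4.391248 rad.
Applying the spherical law of cosines for sides, sin φ₂ = sin φ₁ cos δ + cos φ₁ sin δ cos θ = -0.635516, so φ₂ = -39.46°.
Then Δλ = atan2(-0.016231, 0.599211) = -0.027081 rad, from sin θ sin δ cos φ₁ over cos δ − sin φ₁ sin φ₂.
λ₂ = λ₁ + Δλ = 172.04°.

latitude -39.46°, longitude 172.04°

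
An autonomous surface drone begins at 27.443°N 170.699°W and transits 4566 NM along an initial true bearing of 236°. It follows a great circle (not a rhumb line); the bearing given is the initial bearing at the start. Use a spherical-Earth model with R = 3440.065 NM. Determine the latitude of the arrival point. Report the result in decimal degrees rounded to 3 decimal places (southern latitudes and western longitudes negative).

latitude -21.747°

Central angle δ = d/R = 1.327301 rad.
Converting: φ₁ = 0.478971 rad, θ = 4.118977 rad.
sin φ₂ = sin φ₁ cos δ + cos φ₁ sin δ cos θ = (0.460866)(0.241097) + (0.887470)(0.970501)(-0.559193) = -0.370514
φ₂ = asin(-0.370514) = -0.379563 rad = -21.747°.
Then Δλ = atan2(-0.714042, 0.411854) = -1.047616 rad, from sin θ sin δ cos φ₁ over cos δ − sin φ₁ sin φ₂.
λ₂ = -170.699° + -60.024° = -230.723°, normalized to (−180°, 180°] → 129.277°.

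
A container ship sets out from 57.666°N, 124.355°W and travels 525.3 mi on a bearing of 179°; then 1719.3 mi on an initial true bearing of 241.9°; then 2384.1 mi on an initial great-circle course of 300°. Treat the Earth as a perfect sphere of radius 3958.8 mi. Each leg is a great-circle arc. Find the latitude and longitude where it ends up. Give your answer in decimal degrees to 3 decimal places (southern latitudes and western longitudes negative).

latitude 44.541°, longitude 165.540°

Apply the spherical direct solution leg by leg, carrying full precision between legs.
Leg 1: from (57.666°, -124.355°), δ = 525.3/3958.8 = 0.132692 rad, θ = 179° → φ = 50.064°, λ = -124.149°.
Leg 2: from (50.064°, -124.149°), δ = 1719.3/3958.8 = 0.434298 rad, θ = 241.9° → φ = 34.636°, λ = -150.965°.
Leg 3: from (34.636°, -150.965°), δ = 2384.1/3958.8 = 0.602228 rad, θ = 300° → φ = 44.541°, λ = 165.540°.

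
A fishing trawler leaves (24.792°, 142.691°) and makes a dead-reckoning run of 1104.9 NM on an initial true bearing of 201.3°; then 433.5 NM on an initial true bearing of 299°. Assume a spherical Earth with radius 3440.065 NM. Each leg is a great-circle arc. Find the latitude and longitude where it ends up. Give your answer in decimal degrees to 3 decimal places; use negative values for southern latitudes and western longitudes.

latitude 10.966°, longitude 129.620°

Apply the spherical direct solution leg by leg, carrying full precision between legs.
Leg 1: from (24.792°, 142.691°), δ = 1104.9/3440.065 = 0.321186 rad, θ = 201.3° → φ = 7.519°, λ = 136.049°.
Leg 2: from (7.519°, 136.049°), δ = 433.5/3440.065 = 0.126015 rad, θ = 299° → φ = 10.966°, λ = 129.620°.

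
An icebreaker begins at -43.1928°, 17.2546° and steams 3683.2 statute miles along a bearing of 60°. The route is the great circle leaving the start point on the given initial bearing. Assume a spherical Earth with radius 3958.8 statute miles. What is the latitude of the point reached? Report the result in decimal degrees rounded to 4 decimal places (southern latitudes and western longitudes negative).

The arc subtends δ = 3683.2/3958.8 = 0.930383 rad at the centre.
Converting: φ₁ = -0.753857 rad, θ = 1.047198 rad.
Applying the spherical law of cosines for sides, sin φ₂ = sin φ₁ cos δ + cos φ₁ sin δ cos θ = -0.116685, so φ₂ = -6.7008°.
For the longitude increment, Δλ = atan2( sin θ sin δ cos φ₁, cos δ − sin φ₁ sin φ₂ ) = atan2(0.506271, 0.517661) = 44.3627°.
λ₂ = λ₁ + Δλ = 61.6173°.

latitude -6.7008°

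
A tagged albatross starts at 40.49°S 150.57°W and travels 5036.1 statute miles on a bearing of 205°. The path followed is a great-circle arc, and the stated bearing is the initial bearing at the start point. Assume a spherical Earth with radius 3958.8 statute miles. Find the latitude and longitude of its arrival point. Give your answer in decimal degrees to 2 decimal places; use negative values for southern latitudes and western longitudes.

δ = 5036.1/3958.8 = 1.272128 rad (72.8876°).
With φ₁ = -40.49° = -0.706684 rad and θ = 205° = 3.577925 rad:
sin φ₂ = sin φ₁ cos δ + cos φ₁ sin δ cos θ = (-0.649315)(0.294248) + (0.760519)(0.955729)(-0.906308) = -0.849810
φ₂ = asin(-0.849810) = -1.015624 rad = -58.19°.
Δλ = atan2( sin θ sin δ cos φ₁ , cos δ − sin φ₁ sin φ₂ ) = atan2(-0.307180, -0.257547) = -2.268530 rad = -129.98°.
λ₂ = -150.57° + -129.98° = -280.55°, normalized to (−180°, 180°] → 79.45°.

latitude -58.19°, longitude 79.45°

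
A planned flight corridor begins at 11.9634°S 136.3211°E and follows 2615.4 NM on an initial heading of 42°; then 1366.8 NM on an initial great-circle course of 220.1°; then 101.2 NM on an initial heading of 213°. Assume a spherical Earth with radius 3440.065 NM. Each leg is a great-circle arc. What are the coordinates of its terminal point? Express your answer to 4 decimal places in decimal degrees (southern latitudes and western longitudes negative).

Apply the spherical direct solution leg by leg, carrying full precision between legs.
Leg 1: from (-11.9634°, 136.3211°), δ = 2615.4/3440.065 = 0.760276 rad, θ = 42° → φ = 20.5353°, λ = 165.8196°.
Leg 2: from (20.5353°, 165.8196°), δ = 1366.8/3440.065 = 0.397318 rad, θ = 220.1° → φ = 2.6528°, λ = 151.3712°.
Leg 3: from (2.6528°, 151.3712°), δ = 101.2/3440.065 = 0.029418 rad, θ = 213° → φ = 1.2389°, λ = 150.4531°.

latitude 1.2389°, longitude 150.4531°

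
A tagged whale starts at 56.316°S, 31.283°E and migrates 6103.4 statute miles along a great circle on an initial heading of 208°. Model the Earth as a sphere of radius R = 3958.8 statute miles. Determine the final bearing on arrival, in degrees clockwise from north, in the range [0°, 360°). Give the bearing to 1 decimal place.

final bearing 342.3°

Central angle δ = d/R = 1.541730 rad.
Converting: φ₁ = -0.982900 rad, θ = 3.630285 rad.
Destination latitude: φ₂ = arcsin( sin φ₁ cos δ + cos φ₁ sin δ cos θ ) = arcsin(-0.513670) = -30.909°.
Then Δλ = atan2(-0.260265, -0.398367) = -2.562881 rad, from sin θ sin δ cos φ₁ over cos δ − sin φ₁ sin φ₂.
λ₂ = 31.283° + -146.842° = -115.559°.
The forward bearing on arrival equals the back-azimuth from the destination plus 180°.
Back-azimuth from P₂ (-30.9°, -115.6°) to P₁ (-56.3°, 31.3°), with Δλ' = λ₁ − λ₂ = 146.8°: atan2( sin Δλ' cos φ₁ , cos φ₂ sin φ₁ − sin φ₂ cos φ₁ cos Δλ' ) = 162.3°.
Final bearing = (162.3° + 180°) mod 360° = 342.3°.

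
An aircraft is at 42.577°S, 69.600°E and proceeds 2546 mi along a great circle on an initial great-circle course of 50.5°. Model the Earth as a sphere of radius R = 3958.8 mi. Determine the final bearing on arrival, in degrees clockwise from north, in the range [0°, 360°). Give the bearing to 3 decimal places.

final bearing 36.052°

δ = 2546/3958.8 = 0.643124 rad (36.8483°).
Start latitude φ₁ = -0.743109 rad; initial bearing θ = 0.881391 rad.
sin φ₂ = sin φ₁ cos δ + cos φ₁ sin δ cos θ = (-0.676580)(0.800226) + (0.736369)(0.599698)(0.636078) = -0.260526
φ₂ = asin(-0.260526) = -0.263567 rad = -15.101°.
Δλ = atan2( sin θ sin δ cos φ₁ , cos δ − sin φ₁ sin φ₂ ) = atan2(0.340749, 0.623960) = 0.499850 rad = 28.639°.
Hence λ₂ = 69.600° + 28.639° = 98.239°.
The forward bearing on arrival equals the back-azimuth from the destination plus 180°.
Back-azimuth from P₂ (-15.101°, 98.239°) to P₁ (-42.577°, 69.600°), with Δλ' = λ₁ − λ₂ = -28.639°: atan2( sin Δλ' cos φ₁ , cos φ₂ sin φ₁ − sin φ₂ cos φ₁ cos Δλ' ) = 216.052°.
Final bearing = (216.052° + 180°) mod 360° = 36.052°.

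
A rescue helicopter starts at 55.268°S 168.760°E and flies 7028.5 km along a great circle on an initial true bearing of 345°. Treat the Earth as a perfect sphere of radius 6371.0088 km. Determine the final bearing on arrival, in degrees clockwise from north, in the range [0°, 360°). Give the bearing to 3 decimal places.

final bearing 351.457°

δ = 7028.5/6371.0088 = 1.103200 rad (63.2087°).
Start latitude φ₁ = -0.964609 rad; initial bearing θ = 6.021386 rad.
Destination latitude: φ₂ = arcsin( sin φ₁ cos δ + cos φ₁ sin δ cos θ ) = arcsin(0.120819) = 6.939°.
Δλ = atan2( sin θ sin δ cos φ₁ , cos δ − sin φ₁ sin φ₂ ) = atan2(-0.131630, 0.550034) = -0.234895 rad = -13.458°.
λ₂ = λ₁ + Δλ = 155.302°.
The forward bearing on arrival equals the back-azimuth from the destination plus 180°.
Back-azimuth from P₂ (6.939°, 155.302°) to P₁ (-55.268°, 168.760°), with Δλ' = λ₁ − λ₂ = 13.458°: atan2( sin Δλ' cos φ₁ , cos φ₂ sin φ₁ − sin φ₂ cos φ₁ cos Δλ' ) = 171.457°.
Final bearing = (171.457° + 180°) mod 360° = 351.457°.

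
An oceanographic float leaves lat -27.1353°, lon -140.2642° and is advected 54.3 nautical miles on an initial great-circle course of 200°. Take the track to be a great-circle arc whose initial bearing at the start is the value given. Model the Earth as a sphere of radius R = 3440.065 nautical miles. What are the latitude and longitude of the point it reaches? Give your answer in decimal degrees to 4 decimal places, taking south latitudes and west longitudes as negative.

Angular distance δ = d/R = 54.3 / 3440.065 = 0.015785 rad.
Start latitude φ₁ = -0.473600 rad; initial bearing θ = 3.490659 rad.
Destination latitude: φ₂ = arcsin( sin φ₁ cos δ + cos φ₁ sin δ cos θ ) = arcsin(-0.469236) = -27.9847°.
For the longitude increment, Δλ = atan2( sin θ sin δ cos φ₁, cos δ − sin φ₁ sin φ₂ ) = atan2(-0.004804, 0.785860) = -0.3503°.
Hence λ₂ = -140.2642° + -0.3503° = -140.6145°.

latitude -27.9847°, longitude -140.6145°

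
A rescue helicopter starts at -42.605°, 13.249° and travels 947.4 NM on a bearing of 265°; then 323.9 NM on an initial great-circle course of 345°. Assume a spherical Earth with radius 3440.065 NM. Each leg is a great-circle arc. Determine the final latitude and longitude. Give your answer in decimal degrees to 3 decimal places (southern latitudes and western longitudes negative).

Apply the spherical direct solution leg by leg, carrying full precision between legs.
Leg 1: from (-42.605°, 13.249°), δ = 947.4/3440.065 = 0.275402 rad, θ = 265° → φ = -41.980°, λ = -8.123°.
Leg 2: from (-41.980°, -8.123°), δ = 323.9/3440.065 = 0.094155 rad, θ = 345° → φ = -36.756°, λ = -9.863°.

latitude -36.756°, longitude -9.863°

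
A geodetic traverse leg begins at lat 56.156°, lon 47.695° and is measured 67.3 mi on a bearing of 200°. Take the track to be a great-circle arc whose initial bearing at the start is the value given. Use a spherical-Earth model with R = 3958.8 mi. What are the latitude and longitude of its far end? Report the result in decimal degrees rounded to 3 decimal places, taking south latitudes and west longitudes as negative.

latitude 55.239°, longitude 47.111°

The arc subtends δ = 67.3/3958.8 = 0.017000 rad at the centre.
Converting: φ₁ = 0.980107 rad, θ = 3.490659 rad.
Applying the spherical law of cosines for sides, sin φ₂ = sin φ₁ cos δ + cos φ₁ sin δ cos θ = 0.821540, so φ₂ = 55.239°.
For the longitude increment, Δλ = atan2( sin θ sin δ cos φ₁, cos δ − sin φ₁ sin φ₂ ) = atan2(-0.003238, 0.317519) = -0.584°.
λ₂ = 47.695° + -0.584° = 47.111°.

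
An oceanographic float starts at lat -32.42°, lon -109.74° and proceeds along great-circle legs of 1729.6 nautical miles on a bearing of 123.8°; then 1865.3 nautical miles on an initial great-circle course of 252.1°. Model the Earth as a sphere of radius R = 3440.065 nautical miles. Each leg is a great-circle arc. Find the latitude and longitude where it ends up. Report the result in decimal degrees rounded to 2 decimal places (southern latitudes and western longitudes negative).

latitude -45.24°, longitude -120.06°

Apply the spherical direct solution leg by leg, carrying full precision between legs.
Leg 1: from (-32.42°, -109.74°), δ = 1729.6/3440.065 = 0.502781 rad, θ = 123.8° → φ = -44.11°, λ = -75.84°.
Leg 2: from (-44.11°, -75.84°), δ = 1865.3/3440.065 = 0.542228 rad, θ = 252.1° → φ = -45.24°, λ = -120.06°.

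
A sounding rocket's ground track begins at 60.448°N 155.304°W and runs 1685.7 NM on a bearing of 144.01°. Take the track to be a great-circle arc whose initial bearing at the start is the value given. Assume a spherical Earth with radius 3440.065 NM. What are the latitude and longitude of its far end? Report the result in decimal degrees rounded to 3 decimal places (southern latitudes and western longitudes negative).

δ = 1685.7/3440.065 = 0.490020 rad (28.0761°).
Converting: φ₁ = 1.055017 rad, θ = 2.513449 rad.
Applying the spherical law of cosines for sides, sin φ₂ = sin φ₁ cos δ + cos φ₁ sin δ cos θ = 0.579722, so φ₂ = 35.431°.
Δλ = atan2( sin θ sin δ cos φ₁ , cos δ − sin φ₁ sin φ₂ ) = atan2(0.136408, 0.378019) = 0.346309 rad = 19.842°.
λ₂ = -155.304° + 19.842° = -135.462°.

latitude 35.431°, longitude -135.462°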